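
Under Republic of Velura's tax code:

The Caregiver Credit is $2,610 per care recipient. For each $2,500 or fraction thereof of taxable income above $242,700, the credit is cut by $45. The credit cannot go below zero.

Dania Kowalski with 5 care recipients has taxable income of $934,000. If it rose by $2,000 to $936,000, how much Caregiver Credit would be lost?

At $934,000 — base = 5 × $2,610 = $13,050. income exceeds $242,700 by $691,300, which is 277 full-or-partial $2,500 increments; reduction = 277 × $45 = $12,465, leaving $585.
At $936,000 — base = 5 × $2,610 = $13,050. income exceeds $242,700 by $693,300, which is 278 full-or-partial $2,500 increments; reduction = 278 × $45 = $12,510, leaving $540.
Lost: $585 − $540 = $45.

$45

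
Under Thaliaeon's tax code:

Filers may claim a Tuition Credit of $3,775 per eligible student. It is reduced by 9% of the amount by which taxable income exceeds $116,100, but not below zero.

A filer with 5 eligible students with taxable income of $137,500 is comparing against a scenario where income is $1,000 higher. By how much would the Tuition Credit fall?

$90

At $137,500 — base = 5 × $3,775 = $18,875. 9% of the $21,400 excess over $116,100 is $1,926; credit = $18,875 − $1,926 = $16,949.
At $138,500 — base = 5 × $3,775 = $18,875. 9% of the $22,400 excess over $116,100 is $2,016; credit = $18,875 − $2,016 = $16,859.
Lost: $16,949 − $16,859 = $90.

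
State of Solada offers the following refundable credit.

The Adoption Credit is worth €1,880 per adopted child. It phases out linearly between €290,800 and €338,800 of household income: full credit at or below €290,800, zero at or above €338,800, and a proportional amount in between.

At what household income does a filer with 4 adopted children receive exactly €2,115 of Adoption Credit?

€325,300

Full credit = 4 × €1,880 = €7,520.
€2,115 is 2,115/7,520 of the full €7,520, so 5,405/7,520 of the €48,000 range has been used: income = €290,800 + €48,000 × 5,405/7,520 = €325,300.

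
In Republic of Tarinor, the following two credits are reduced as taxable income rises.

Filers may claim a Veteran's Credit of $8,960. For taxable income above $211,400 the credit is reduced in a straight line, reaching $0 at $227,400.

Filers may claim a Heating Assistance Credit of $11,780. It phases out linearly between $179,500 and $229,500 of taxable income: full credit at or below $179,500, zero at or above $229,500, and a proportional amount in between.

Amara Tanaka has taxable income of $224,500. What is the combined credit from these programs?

$2,802

Veteran's Credit: $224,500 is $13,100 into a $16,000 phase-out range, leaving 2,900/16,000 of the credit: $8,960 × 2,900/16,000 = $1,624.
Heating Assistance Credit: $224,500 is $45,000 into a $50,000 phase-out range, leaving 5,000/50,000 of the credit: $11,780 × 5,000/50,000 = $1,178.
Total: $1,624 + $1,178 = $2,802.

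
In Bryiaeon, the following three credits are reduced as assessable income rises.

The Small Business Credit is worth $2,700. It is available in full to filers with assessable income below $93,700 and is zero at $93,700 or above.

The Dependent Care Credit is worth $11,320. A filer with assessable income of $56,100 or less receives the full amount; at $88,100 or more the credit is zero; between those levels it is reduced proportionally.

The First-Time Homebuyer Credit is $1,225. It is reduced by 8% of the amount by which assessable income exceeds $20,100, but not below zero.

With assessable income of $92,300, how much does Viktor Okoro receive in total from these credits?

Small Business Credit: $92,300 is below the $93,700 cutoff, so the full $2,700 applies.
Dependent Care Credit: $92,300 is at or above $88,100, so the credit is $0.
First-Time Homebuyer Credit: 8% of the $72,200 excess over $20,100 is $5,776 ≥ base, so the credit is $0.
Total: $2,700 + $0 + $0 = $2,700.

$2,700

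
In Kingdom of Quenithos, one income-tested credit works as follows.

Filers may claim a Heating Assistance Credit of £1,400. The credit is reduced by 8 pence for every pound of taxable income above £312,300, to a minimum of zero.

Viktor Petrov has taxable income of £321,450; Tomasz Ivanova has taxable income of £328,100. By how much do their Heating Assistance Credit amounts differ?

Viktor (£321,450): Heating Assistance Credit: 8% of the £9,150 excess over £312,300 is £732; credit = £1,400 − £732 = £668.
Tomasz (£328,100): Heating Assistance Credit: 8% of the £15,800 excess over £312,300 is £1,264; credit = £1,400 − £1,264 = £136.
Difference: |£668 − £136| = £532.

£532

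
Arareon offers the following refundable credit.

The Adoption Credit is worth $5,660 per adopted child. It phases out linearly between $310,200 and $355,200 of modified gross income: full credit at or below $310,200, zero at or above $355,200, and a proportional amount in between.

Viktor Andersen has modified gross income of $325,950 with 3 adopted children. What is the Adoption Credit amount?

Adoption Credit: base = 3 × $5,660 = $16,980. $325,950 is $15,750 into a $45,000 phase-out range, leaving 29,250/45,000 of the credit: $16,980 × 29,250/45,000 = $11,037.

$11,037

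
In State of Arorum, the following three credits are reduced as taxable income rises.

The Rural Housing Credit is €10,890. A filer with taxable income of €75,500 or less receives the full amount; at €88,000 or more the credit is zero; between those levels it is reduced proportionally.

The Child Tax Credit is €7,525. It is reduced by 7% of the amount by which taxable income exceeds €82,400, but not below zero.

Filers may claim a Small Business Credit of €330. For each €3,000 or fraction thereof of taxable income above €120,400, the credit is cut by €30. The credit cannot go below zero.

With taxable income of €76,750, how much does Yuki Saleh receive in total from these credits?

€17,656

Rural Housing Credit: €76,750 is €1,250 into a €12,500 phase-out range, leaving 11,250/12,500 of the credit: €10,890 × 11,250/12,500 = €9,801.
Child Tax Credit: €76,750 is at or below the €82,400 threshold, so the full €7,525 applies.
Small Business Credit: €76,750 is at or below the €120,400 threshold, so the full €330 applies.
Total: €9,801 + €7,525 + €330 = €17,656.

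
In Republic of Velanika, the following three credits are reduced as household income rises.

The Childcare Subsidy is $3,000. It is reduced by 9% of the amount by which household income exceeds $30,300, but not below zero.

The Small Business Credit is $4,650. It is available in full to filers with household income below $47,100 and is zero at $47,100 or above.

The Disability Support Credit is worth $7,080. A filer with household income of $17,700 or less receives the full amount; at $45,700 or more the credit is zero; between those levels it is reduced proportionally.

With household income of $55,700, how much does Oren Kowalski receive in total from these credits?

Childcare Subsidy: 9% of the $25,400 excess over $30,300 is $2,286; credit = $3,000 − $2,286 = $714.
Small Business Credit: $55,700 meets or exceeds the $47,100 cutoff, so the credit is $0.
Disability Support Credit: $55,700 is at or above $45,700, so the credit is $0.
Total: $714 + $0 + $0 = $714.

$714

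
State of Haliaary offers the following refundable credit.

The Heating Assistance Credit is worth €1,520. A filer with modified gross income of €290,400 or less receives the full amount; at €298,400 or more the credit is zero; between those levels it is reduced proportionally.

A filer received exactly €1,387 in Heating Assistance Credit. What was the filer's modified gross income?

€1,387 is 1,387/1,520 of the full €1,520, so 133/1,520 of the €8,000 range has been used: income = €290,400 + €8,000 × 133/1,520 = €291,100.

€291,100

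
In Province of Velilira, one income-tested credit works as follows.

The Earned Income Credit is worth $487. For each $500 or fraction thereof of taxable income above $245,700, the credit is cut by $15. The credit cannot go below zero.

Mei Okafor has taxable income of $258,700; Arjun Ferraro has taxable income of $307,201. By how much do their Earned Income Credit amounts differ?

Mei ($258,700): Earned Income Credit: income exceeds $245,700 by $13,000, which is 26 full-or-partial $500 increments; reduction = 26 × $15 = $390, leaving $97.
Arjun ($307,201): Earned Income Credit: income exceeds $245,700 by $61,501 → 124 increments × $15 = $1,860 ≥ base, so the credit is $0.
Difference: |$97 − $0| = $97.

$97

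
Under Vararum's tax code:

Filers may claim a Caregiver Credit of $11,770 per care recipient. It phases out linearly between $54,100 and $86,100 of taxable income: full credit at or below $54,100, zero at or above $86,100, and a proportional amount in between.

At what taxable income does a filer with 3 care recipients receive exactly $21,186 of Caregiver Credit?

$66,900

Full credit = 3 × $11,770 = $35,310.
$21,186 is 21,186/35,310 of the full $35,310, so 14,124/35,310 of the $32,000 range has been used: income = $54,100 + $32,000 × 14,124/35,310 = $66,900.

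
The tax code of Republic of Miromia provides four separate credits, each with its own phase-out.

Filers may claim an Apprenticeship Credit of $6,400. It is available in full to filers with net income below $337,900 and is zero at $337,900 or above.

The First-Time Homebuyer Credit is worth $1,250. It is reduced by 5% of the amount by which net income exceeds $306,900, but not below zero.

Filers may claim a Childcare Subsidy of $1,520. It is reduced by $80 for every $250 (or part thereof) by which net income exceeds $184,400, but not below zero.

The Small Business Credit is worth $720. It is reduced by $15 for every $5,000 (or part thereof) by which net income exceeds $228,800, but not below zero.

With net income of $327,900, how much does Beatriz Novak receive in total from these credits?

$7,020

Apprenticeship Credit: $327,900 is below the $337,900 cutoff, so the full $6,400 applies.
First-Time Homebuyer Credit: 5% of the $21,000 excess over $306,900 is $1,050; credit = $1,250 − $1,050 = $200.
Childcare Subsidy: income exceeds $184,400 by $143,500 → 574 increments × $80 = $45,920 ≥ base, so the credit is $0.
Small Business Credit: income exceeds $228,800 by $99,100, which is 20 full-or-partial $5,000 increments; reduction = 20 × $15 = $300, leaving $420.
Total: $6,400 + $200 + $0 + $420 = $7,020.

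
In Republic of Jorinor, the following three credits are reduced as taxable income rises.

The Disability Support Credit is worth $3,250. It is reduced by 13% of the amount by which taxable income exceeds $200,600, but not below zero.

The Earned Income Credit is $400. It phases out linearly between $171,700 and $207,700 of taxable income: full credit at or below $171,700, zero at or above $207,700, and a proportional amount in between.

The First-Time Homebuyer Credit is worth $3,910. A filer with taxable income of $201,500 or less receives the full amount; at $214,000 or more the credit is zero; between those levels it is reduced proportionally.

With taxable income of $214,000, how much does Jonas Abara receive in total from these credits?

$1,508

Disability Support Credit: 13% of the $13,400 excess over $200,600 is $1,742; credit = $3,250 − $1,742 = $1,508.
Earned Income Credit: $214,000 is at or above $207,700, so the credit is $0.
First-Time Homebuyer Credit: $214,000 is at or above $214,000, so the credit is $0.
Total: $1,508 + $0 + $0 = $1,508.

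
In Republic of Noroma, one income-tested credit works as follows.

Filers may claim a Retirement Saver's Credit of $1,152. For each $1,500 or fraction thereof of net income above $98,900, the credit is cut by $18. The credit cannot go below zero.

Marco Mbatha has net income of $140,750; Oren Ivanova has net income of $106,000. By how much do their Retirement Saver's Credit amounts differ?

Marco ($140,750): Retirement Saver's Credit: income exceeds $98,900 by $41,850, which is 28 full-or-partial $1,500 increments; reduction = 28 × $18 = $504, leaving $648.
Oren ($106,000): Retirement Saver's Credit: income exceeds $98,900 by $7,100, which is 5 full-or-partial $1,500 increments; reduction = 5 × $18 = $90, leaving $1,062.
Difference: |$648 − $1,062| = $414.

$414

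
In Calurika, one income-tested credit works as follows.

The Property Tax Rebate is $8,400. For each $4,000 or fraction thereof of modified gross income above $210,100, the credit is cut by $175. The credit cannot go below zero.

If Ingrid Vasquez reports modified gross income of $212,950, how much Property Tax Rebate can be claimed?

Property Tax Rebate: income exceeds $210,100 by $2,850, which is 1 full-or-partial $4,000 increment; reduction = 1 × $175 = $175, leaving $8,225.

$8,225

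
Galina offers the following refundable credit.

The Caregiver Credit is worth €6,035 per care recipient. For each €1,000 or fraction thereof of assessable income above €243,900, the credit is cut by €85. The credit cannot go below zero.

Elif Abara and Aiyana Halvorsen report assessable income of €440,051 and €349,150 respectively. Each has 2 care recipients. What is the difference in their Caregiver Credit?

€3,060

Elif (€440,051): Caregiver Credit: base = 2 × €6,035 = €12,070. income exceeds €243,900 by €196,151 → 197 increments × €85 = €16,745 ≥ base, so the credit is €0.
Aiyana (€349,150): Caregiver Credit: base = 2 × €6,035 = €12,070. income exceeds €243,900 by €105,250, which is 106 full-or-partial €1,000 increments; reduction = 106 × €85 = €9,010, leaving €3,060.
Difference: |€0 − €3,060| = €3,060.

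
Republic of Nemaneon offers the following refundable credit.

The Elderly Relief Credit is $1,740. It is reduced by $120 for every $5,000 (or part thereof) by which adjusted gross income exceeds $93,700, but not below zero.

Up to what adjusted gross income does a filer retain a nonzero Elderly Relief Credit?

After 14 increments the reduction is 14 × $120 = $1,680, leaving $60; one more increment wipes it out. Increment 14 ends at excess 14 × $5,000 = $70,000, so the highest qualifying income is $93,700 + $70,000 = $163,700.

$163,700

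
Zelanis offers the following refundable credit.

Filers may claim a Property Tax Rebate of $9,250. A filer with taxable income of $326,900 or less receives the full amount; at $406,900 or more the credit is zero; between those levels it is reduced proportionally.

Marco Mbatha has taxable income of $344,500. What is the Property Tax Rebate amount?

Property Tax Rebate: $344,500 is $17,600 into a $80,000 phase-out range, leaving 62,400/80,000 of the credit: $9,250 × 62,400/80,000 = $7,215.

$7,215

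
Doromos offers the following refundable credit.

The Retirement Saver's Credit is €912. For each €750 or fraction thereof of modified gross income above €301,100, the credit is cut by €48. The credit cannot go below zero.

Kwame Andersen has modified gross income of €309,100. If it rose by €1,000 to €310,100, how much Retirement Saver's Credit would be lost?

€48

At €309,100 — income exceeds €301,100 by €8,000, which is 11 full-or-partial €750 increments; reduction = 11 × €48 = €528, leaving €384.
At €310,100 — income exceeds €301,100 by €9,000, which is 12 full-or-partial €750 increments; reduction = 12 × €48 = €576, leaving €336.
Lost: €384 − €336 = €48.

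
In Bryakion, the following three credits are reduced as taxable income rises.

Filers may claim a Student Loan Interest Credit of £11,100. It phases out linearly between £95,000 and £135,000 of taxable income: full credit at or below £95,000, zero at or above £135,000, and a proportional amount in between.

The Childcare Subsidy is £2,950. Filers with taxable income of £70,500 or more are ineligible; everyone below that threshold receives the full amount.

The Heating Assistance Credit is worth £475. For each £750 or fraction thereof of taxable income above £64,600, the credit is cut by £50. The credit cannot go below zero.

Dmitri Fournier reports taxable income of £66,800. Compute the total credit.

Student Loan Interest Credit: £66,800 is at or below the £95,000 threshold, so the full £11,100 applies.
Childcare Subsidy: £66,800 is below the £70,500 cutoff, so the full £2,950 applies.
Heating Assistance Credit: income exceeds £64,600 by £2,200, which is 3 full-or-partial £750 increments; reduction = 3 × £50 = £150, leaving £325.
Total: £11,100 + £2,950 + £325 = £14,375.

£14,375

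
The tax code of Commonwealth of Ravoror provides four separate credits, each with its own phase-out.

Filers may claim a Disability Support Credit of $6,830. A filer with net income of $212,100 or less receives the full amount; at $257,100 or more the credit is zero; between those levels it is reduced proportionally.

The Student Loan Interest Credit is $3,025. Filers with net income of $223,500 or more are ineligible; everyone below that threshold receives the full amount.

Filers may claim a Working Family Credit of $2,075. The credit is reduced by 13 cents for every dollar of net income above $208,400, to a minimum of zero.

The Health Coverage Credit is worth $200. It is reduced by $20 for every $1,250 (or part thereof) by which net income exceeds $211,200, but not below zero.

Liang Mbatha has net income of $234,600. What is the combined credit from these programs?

Disability Support Credit: $234,600 is $22,500 into a $45,000 phase-out range, leaving 22,500/45,000 of the credit: $6,830 × 22,500/45,000 = $3,415.
Student Loan Interest Credit: $234,600 meets or exceeds the $223,500 cutoff, so the credit is $0.
Working Family Credit: 13% of the $26,200 excess over $208,400 is $3,406 ≥ base, so the credit is $0.
Health Coverage Credit: income exceeds $211,200 by $23,400 → 19 increments × $20 = $380 ≥ base, so the credit is $0.
Total: $3,415 + $0 + $0 + $0 = $3,415.

$3,415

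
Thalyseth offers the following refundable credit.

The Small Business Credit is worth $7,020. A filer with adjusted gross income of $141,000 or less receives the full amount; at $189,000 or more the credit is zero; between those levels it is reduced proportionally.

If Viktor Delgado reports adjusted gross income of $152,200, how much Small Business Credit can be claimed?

Small Business Credit: $152,200 is $11,200 into a $48,000 phase-out range, leaving 36,800/48,000 of the credit: $7,020 × 36,800/48,000 = $5,382.

$5,382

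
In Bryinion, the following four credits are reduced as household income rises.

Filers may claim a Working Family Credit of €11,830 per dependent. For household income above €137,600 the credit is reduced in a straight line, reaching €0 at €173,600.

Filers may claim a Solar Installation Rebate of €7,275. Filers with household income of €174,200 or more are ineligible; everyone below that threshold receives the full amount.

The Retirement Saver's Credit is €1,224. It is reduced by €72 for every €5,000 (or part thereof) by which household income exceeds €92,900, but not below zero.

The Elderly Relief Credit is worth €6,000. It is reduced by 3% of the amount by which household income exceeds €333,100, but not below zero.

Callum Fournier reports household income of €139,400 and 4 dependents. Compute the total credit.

€58,733

Working Family Credit: base = 4 × €11,830 = €47,320. €139,400 is €1,800 into a €36,000 phase-out range, leaving 34,200/36,000 of the credit: €47,320 × 34,200/36,000 = €44,954.
Solar Installation Rebate: €139,400 is below the €174,200 cutoff, so the full €7,275 applies.
Retirement Saver's Credit: income exceeds €92,900 by €46,500, which is 10 full-or-partial €5,000 increments; reduction = 10 × €72 = €720, leaving €504.
Elderly Relief Credit: €139,400 is at or below the €333,100 threshold, so the full €6,000 applies.
Total: €44,954 + €7,275 + €504 + €6,000 = €58,733.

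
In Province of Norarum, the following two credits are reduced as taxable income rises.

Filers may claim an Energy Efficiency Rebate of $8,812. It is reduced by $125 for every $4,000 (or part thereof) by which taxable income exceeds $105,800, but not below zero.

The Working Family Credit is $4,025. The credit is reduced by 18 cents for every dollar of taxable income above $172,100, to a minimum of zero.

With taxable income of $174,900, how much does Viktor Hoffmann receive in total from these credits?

$10,083

Energy Efficiency Rebate: income exceeds $105,800 by $69,100, which is 18 full-or-partial $4,000 increments; reduction = 18 × $125 = $2,250, leaving $6,562.
Working Family Credit: 18% of the $2,800 excess over $172,100 is $504; credit = $4,025 − $504 = $3,521.
Total: $6,562 + $3,521 = $10,083.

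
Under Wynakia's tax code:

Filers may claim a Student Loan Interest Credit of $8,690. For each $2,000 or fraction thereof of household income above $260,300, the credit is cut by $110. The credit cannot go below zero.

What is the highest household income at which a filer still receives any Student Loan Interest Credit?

After 78 increments the reduction is 78 × $110 = $8,580, leaving $110; one more increment wipes it out. Increment 78 ends at excess 78 × $2,000 = $156,000, so the highest qualifying income is $260,300 + $156,000 = $416,300.

$416,300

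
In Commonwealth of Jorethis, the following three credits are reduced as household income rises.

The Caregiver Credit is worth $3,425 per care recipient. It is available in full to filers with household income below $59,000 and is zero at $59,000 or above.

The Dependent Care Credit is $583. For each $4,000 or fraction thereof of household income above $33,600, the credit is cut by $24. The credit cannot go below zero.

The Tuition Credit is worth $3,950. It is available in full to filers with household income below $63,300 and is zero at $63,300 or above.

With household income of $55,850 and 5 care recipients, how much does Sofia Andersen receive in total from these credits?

$21,514

Caregiver Credit: base = 5 × $3,425 = $17,125. $55,850 is below the $59,000 cutoff, so the full $17,125 applies.
Dependent Care Credit: income exceeds $33,600 by $22,250, which is 6 full-or-partial $4,000 increments; reduction = 6 × $24 = $144, leaving $439.
Tuition Credit: $55,850 is below the $63,300 cutoff, so the full $3,950 applies.
Total: $17,125 + $439 + $3,950 = $21,514.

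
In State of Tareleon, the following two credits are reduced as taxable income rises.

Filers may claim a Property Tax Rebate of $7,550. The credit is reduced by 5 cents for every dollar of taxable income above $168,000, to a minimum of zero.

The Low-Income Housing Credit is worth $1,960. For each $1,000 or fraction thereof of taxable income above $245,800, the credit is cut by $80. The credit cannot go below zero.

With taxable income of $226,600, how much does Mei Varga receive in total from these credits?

Property Tax Rebate: 5% of the $58,600 excess over $168,000 is $2,930; credit = $7,550 − $2,930 = $4,620.
Low-Income Housing Credit: $226,600 is at or below the $245,800 threshold, so the full $1,960 applies.
Total: $4,620 + $1,960 = $6,580.

$6,580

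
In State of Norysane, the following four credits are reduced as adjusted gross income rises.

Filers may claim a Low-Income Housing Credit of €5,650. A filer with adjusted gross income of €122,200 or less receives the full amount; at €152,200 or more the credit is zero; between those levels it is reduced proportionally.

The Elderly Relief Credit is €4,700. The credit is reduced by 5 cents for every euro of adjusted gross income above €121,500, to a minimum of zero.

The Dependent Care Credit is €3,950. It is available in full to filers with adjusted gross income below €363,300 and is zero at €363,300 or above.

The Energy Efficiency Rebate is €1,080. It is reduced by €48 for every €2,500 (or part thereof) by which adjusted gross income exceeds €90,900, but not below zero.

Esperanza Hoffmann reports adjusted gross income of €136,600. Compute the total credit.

€11,001

Low-Income Housing Credit: €136,600 is €14,400 into a €30,000 phase-out range, leaving 15,600/30,000 of the credit: €5,650 × 15,600/30,000 = €2,938.
Elderly Relief Credit: 5% of the €15,100 excess over €121,500 is €755; credit = €4,700 − €755 = €3,945.
Dependent Care Credit: €136,600 is below the €363,300 cutoff, so the full €3,950 applies.
Energy Efficiency Rebate: income exceeds €90,900 by €45,700, which is 19 full-or-partial €2,500 increments; reduction = 19 × €48 = €912, leaving €168.
Total: €2,938 + €3,945 + €3,950 + €168 = €11,001.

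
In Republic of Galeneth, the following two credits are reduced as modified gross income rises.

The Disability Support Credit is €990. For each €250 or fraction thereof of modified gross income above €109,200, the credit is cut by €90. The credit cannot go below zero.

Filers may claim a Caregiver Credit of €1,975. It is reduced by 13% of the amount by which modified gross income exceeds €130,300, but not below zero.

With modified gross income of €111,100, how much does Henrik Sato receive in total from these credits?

€2,245

Disability Support Credit: income exceeds €109,200 by €1,900, which is 8 full-or-partial €250 increments; reduction = 8 × €90 = €720, leaving €270.
Caregiver Credit: €111,100 is at or below the €130,300 threshold, so the full €1,975 applies.
Total: €270 + €1,975 = €2,245.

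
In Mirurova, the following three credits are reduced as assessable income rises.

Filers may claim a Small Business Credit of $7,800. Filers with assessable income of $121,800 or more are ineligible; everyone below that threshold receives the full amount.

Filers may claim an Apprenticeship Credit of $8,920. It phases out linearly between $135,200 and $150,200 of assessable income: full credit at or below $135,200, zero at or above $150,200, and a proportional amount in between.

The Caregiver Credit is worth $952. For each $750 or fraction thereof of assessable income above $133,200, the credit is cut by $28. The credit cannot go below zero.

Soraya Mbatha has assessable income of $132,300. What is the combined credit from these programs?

$9,872

Small Business Credit: $132,300 meets or exceeds the $121,800 cutoff, so the credit is $0.
Apprenticeship Credit: $132,300 is at or below the $135,200 threshold, so the full $8,920 applies.
Caregiver Credit: $132,300 is at or below the $133,200 threshold, so the full $952 applies.
Total: $0 + $8,920 + $952 = $9,872.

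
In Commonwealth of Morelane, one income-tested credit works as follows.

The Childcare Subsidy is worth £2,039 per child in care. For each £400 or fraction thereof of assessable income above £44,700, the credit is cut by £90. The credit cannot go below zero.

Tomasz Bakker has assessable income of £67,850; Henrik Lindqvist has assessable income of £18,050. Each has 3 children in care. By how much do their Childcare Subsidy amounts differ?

Tomasz (£67,850): Childcare Subsidy: base = 3 × £2,039 = £6,117. income exceeds £44,700 by £23,150, which is 58 full-or-partial £400 increments; reduction = 58 × £90 = £5,220, leaving £897.
Henrik (£18,050): Childcare Subsidy: base = 3 × £2,039 = £6,117. £18,050 is at or below the £44,700 threshold, so the full £6,117 applies.
Difference: |£897 − £6,117| = £5,220.

£5,220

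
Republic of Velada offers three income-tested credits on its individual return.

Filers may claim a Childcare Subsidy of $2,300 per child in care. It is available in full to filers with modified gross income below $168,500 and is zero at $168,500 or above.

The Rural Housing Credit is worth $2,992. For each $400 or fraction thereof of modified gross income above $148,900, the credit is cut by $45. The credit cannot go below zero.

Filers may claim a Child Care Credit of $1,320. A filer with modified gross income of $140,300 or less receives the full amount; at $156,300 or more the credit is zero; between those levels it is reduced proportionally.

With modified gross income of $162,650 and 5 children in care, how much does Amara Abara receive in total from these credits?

$12,917

Childcare Subsidy: base = 5 × $2,300 = $11,500. $162,650 is below the $168,500 cutoff, so the full $11,500 applies.
Rural Housing Credit: income exceeds $148,900 by $13,750, which is 35 full-or-partial $400 increments; reduction = 35 × $45 = $1,575, leaving $1,417.
Child Care Credit: $162,650 is at or above $156,300, so the credit is $0.
Total: $11,500 + $1,417 + $0 = $12,917.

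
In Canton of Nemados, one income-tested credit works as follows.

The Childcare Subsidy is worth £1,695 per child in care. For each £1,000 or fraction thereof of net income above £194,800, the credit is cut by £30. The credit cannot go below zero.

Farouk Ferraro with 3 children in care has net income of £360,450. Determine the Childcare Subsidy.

£105

Childcare Subsidy: base = 3 × £1,695 = £5,085. income exceeds £194,800 by £165,650, which is 166 full-or-partial £1,000 increments; reduction = 166 × £30 = £4,980, leaving £105.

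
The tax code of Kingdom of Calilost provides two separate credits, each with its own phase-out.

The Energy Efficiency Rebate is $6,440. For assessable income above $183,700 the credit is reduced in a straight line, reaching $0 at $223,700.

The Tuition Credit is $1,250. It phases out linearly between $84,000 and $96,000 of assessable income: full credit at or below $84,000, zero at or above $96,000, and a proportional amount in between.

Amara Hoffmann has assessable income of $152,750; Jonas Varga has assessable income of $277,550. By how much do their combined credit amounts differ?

Amara ($152,750): Energy Efficiency Rebate: $152,750 is at or below the $183,700 threshold, so the full $6,440 applies. Tuition Credit: $152,750 is at or above $96,000, so the credit is $0. total $6,440 + $0 = $6,440
Jonas ($277,550): Energy Efficiency Rebate: $277,550 is at or above $223,700, so the credit is $0. Tuition Credit: $277,550 is at or above $96,000, so the credit is $0. total $0 + $0 = $0
Difference: |$6,440 − $0| = $6,440.

$6,440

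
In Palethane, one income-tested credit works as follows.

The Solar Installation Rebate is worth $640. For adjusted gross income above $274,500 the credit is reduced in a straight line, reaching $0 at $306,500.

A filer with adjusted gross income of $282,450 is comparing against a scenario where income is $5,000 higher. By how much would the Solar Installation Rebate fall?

At $282,450 — $282,450 is $7,950 into a $32,000 phase-out range, leaving 24,050/32,000 of the credit: $640 × 24,050/32,000 = $481.
At $287,450 — $287,450 is $12,950 into a $32,000 phase-out range, leaving 19,050/32,000 of the credit: $640 × 19,050/32,000 = $381.
Lost: $481 − $381 = $100.

$100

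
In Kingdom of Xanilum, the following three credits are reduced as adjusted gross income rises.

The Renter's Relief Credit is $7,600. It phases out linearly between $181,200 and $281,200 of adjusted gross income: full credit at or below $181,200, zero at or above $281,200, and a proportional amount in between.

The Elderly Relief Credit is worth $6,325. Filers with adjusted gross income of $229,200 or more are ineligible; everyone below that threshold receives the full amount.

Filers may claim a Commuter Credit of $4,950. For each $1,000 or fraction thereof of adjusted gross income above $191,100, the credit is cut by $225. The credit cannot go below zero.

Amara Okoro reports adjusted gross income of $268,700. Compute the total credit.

$950

Renter's Relief Credit: $268,700 is $87,500 into a $100,000 phase-out range, leaving 12,500/100,000 of the credit: $7,600 × 12,500/100,000 = $950.
Elderly Relief Credit: $268,700 meets or exceeds the $229,200 cutoff, so the credit is $0.
Commuter Credit: income exceeds $191,100 by $77,600 → 78 increments × $225 = $17,550 ≥ base, so the credit is $0.
Total: $950 + $0 + $0 = $950.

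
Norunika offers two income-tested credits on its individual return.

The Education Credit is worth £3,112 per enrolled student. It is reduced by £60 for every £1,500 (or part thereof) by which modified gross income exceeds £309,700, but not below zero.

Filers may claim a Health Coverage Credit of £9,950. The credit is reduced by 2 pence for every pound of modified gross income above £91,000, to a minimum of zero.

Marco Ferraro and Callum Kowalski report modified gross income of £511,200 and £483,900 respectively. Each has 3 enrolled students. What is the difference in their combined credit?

£1,626

Marco (£511,200): Education Credit: base = 3 × £3,112 = £9,336. income exceeds £309,700 by £201,500, which is 135 full-or-partial £1,500 increments; reduction = 135 × £60 = £8,100, leaving £1,236. Health Coverage Credit: 2% of the £420,200 excess over £91,000 is £8,404; credit = £9,950 − £8,404 = £1,546. total £1,236 + £1,546 = £2,782
Callum (£483,900): Education Credit: base = 3 × £3,112 = £9,336. income exceeds £309,700 by £174,200, which is 117 full-or-partial £1,500 increments; reduction = 117 × £60 = £7,020, leaving £2,316. Health Coverage Credit: 2% of the £392,900 excess over £91,000 is £7,858; credit = £9,950 − £7,858 = £2,092. total £2,316 + £2,092 = £4,408
Difference: |£2,782 − £4,408| = £1,626.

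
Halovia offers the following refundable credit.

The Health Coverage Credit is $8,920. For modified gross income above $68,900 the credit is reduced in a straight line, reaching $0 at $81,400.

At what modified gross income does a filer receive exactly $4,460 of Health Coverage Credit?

$75,150

$4,460 is 4,460/8,920 of the full $8,920, so 4,460/8,920 of the $12,500 range has been used: income = $68,900 + $12,500 × 4,460/8,920 = $75,150.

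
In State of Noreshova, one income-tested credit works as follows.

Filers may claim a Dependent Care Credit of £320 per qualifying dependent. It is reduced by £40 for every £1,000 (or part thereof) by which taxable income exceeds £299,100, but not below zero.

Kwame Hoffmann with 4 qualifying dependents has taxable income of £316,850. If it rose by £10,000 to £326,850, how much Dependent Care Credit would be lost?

£400

At £316,850 — base = 4 × £320 = £1,280. income exceeds £299,100 by £17,750, which is 18 full-or-partial £1,000 increments; reduction = 18 × £40 = £720, leaving £560.
At £326,850 — base = 4 × £320 = £1,280. income exceeds £299,100 by £27,750, which is 28 full-or-partial £1,000 increments; reduction = 28 × £40 = £1,120, leaving £160.
Lost: £560 − £160 = £400.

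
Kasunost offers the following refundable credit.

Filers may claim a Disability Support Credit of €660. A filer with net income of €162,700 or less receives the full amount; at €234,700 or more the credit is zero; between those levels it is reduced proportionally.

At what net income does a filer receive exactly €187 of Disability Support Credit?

€214,300

€187 is 187/660 of the full €660, so 473/660 of the €72,000 range has been used: income = €162,700 + €72,000 × 473/660 = €214,300.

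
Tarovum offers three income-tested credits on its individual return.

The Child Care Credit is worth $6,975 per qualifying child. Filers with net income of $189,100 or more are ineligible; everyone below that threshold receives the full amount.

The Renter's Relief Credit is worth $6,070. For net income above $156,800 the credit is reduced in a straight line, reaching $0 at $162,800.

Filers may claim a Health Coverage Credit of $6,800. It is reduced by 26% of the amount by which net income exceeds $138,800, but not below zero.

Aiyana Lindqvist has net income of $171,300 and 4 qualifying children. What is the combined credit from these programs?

$27,900

Child Care Credit: base = 4 × $6,975 = $27,900. $171,300 is below the $189,100 cutoff, so the full $27,900 applies.
Renter's Relief Credit: $171,300 is at or above $162,800, so the credit is $0.
Health Coverage Credit: 26% of the $32,500 excess over $138,800 is $8,450 ≥ base, so the credit is $0.
Total: $27,900 + $0 + $0 = $27,900.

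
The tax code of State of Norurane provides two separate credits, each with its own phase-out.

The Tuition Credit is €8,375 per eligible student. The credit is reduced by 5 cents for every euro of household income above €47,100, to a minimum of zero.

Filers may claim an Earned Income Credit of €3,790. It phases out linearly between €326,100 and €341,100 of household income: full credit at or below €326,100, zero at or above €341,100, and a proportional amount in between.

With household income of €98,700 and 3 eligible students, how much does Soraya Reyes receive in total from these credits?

Tuition Credit: base = 3 × €8,375 = €25,125. 5% of the €51,600 excess over €47,100 is €2,580; credit = €25,125 − €2,580 = €22,545.
Earned Income Credit: €98,700 is at or below the €326,100 threshold, so the full €3,790 applies.
Total: €22,545 + €3,790 = €26,335.

€26,335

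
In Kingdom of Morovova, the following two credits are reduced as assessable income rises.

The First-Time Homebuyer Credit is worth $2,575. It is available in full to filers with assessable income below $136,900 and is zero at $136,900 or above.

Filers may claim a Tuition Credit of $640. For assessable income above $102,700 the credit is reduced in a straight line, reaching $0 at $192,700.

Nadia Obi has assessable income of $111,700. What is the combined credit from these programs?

First-Time Homebuyer Credit: $111,700 is below the $136,900 cutoff, so the full $2,575 applies.
Tuition Credit: $111,700 is $9,000 into a $90,000 phase-out range, leaving 81,000/90,000 of the credit: $640 × 81,000/90,000 = $576.
Total: $2,575 + $576 = $3,151.

$3,151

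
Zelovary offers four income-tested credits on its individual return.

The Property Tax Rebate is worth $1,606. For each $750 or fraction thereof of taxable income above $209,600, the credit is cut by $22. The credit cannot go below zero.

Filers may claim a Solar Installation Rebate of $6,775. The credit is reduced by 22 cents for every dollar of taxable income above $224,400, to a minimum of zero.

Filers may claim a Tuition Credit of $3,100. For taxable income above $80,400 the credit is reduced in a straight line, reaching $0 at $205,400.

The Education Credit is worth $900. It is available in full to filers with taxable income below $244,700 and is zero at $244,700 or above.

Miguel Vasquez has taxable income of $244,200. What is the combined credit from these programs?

$3,891

Property Tax Rebate: income exceeds $209,600 by $34,600, which is 47 full-or-partial $750 increments; reduction = 47 × $22 = $1,034, leaving $572.
Solar Installation Rebate: 22% of the $19,800 excess over $224,400 is $4,356; credit = $6,775 − $4,356 = $2,419.
Tuition Credit: $244,200 is at or above $205,400, so the credit is $0.
Education Credit: $244,200 is below the $244,700 cutoff, so the full $900 applies.
Total: $572 + $2,419 + $0 + $900 = $3,891.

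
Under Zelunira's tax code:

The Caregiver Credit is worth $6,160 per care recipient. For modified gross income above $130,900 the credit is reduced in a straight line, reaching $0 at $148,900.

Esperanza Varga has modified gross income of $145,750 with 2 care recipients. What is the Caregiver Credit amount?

Caregiver Credit: base = 2 × $6,160 = $12,320. $145,750 is $14,850 into a $18,000 phase-out range, leaving 3,150/18,000 of the credit: $12,320 × 3,150/18,000 = $2,156.

$2,156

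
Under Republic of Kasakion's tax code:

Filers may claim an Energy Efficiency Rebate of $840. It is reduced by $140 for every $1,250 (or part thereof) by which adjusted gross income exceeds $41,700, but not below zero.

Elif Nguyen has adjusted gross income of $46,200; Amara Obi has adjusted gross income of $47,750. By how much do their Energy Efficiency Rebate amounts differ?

$140

Elif ($46,200): Energy Efficiency Rebate: income exceeds $41,700 by $4,500, which is 4 full-or-partial $1,250 increments; reduction = 4 × $140 = $560, leaving $280.
Amara ($47,750): Energy Efficiency Rebate: income exceeds $41,700 by $6,050, which is 5 full-or-partial $1,250 increments; reduction = 5 × $140 = $700, leaving $140.
Difference: |$280 − $140| = $140.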